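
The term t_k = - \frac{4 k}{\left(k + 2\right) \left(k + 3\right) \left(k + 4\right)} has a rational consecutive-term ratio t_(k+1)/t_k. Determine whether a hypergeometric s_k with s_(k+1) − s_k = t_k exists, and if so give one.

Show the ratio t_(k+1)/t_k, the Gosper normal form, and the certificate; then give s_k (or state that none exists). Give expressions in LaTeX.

Step 1: r(k) = (k + 1)*(k + 2)/(k*(k + 5)).
Take A(k)=k + 2, B(k)=k + 5, C(k)=k.
Key eq: (k + 2)·f(k+1) = (k + 4)·f(k) + (k).
deg f ≤ 2 (via 1,1,1).
A polynomial solution: f(k) = k*(k - 1)/6.
So s_k = (B(k−1)f/C)·t_k = ((k - 1)*(k + 4)/6)·t_k = 2*k*(1 - k)/(3*(k + 2)*(k + 3)).
Δs = -4*k/(k**3 + 9*k**2 + 26*k + 24), as required.

s_k = \frac{2 k \left(1 - k\right)}{3 \left(k + 2\right) \left(k + 3\right)}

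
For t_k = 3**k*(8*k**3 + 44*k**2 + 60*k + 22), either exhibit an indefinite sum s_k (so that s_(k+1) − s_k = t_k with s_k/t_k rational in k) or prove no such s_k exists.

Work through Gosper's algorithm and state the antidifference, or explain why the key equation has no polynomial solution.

Compute t_(k+1)/t_k: get 3*(4*k**3 + 34*k**2 + 86*k + 67)/(4*k**3 + 22*k**2 + 30*k + 11).
Normal form (A,B,C) = (3, 1, k**3 + 11*k**2/2 + 15*k/2 + 11/4).
Solve (3)·f(k+1) − (1)·f(k) = k**3 + 11*k**2/2 + 15*k/2 + 11/4.
d = 3 from the (0,0,3) case.
Solve for f: f(k) = (4*k**3 + 4*k**2 - 1)/8 (degree 3 ≤ 3).
Get s_k = R·t_k = 3**k*(4*k**3 + 4*k**2 - 1) with R(k) = B(k−1)f(k)/C(k) = (4*k**3 + 4*k**2 - 1)/(2*(4*k**3 + 22*k**2 + 30*k + 11)).
Check: Δs_k = 3**k*(8*k**3 + 44*k**2 + 60*k + 22). ✓

s_k = 3**k*(4*k**3 + 4*k**2 - 1)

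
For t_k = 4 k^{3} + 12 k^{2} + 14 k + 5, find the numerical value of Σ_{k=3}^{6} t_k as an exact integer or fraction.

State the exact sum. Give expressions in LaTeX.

Ratio r(k) = (4*k**3 + 24*k**2 + 50*k + 35)/(4*k**3 + 12*k**2 + 14*k + 5).
So A=1 and B=1, with C=k**3 + 3*k**2 + 7*k/2 + 5/4.
Need (1)·f(k+1) − (1)·f(k) = k**3 + 3*k**2 + 7*k/2 + 5/4.
deg f ≤ 4 (via 0,0,3).
A polynomial solution: f(k) = k**2*(k**2 + 2*k + 2)/4.
R(k) = B(k−1)·f(k)/C(k) = k**2*(k**2 + 2*k + 2)/(4*k**3 + 12*k**2 + 14*k + 5); s_k = R·t_k = k**2*(k**2 + 2*k + 2).
Δs = 4*k**3 + 12*k**2 + 14*k + 5, as required.
Σ_(k=3)^(6) t_k = s_(7) − s_(3) = 3185 − (153) = 3032.

Σ = 3032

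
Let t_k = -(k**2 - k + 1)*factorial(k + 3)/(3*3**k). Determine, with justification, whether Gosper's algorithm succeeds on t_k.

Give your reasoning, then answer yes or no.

Yes. s_k = -(k - 3)*factorial(k + 3)/3**k.

t_(k+1)/t_k = -(k + 4)*(k - (k + 1)**2)/(3*k**2 - 3*k + 3).
So A=k/3 + 4/3 and B=1, with C=k**2 - k + 1.
Need (k/3 + 4/3)·f(k+1) − (1)·f(k) = k**2 - k + 1.
d = 1 from the (1,0,2) case.
A polynomial solution: f(k) = 3*(k - 3).
Then R = B(k−1)f/C = 3*(k - 3)/(k**2 - k + 1), so s_k = R(k)·t_k = -(k - 3)*factorial(k + 3)/3**k.
Check: Δs_k = -(k**2 - k + 1)*factorial(k + 3)/(3*3**k). ✓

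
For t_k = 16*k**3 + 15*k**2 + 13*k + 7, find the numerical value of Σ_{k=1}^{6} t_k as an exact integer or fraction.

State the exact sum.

t_(k+1)/t_k = (16*k**3 + 63*k**2 + 91*k + 51)/(16*k**3 + 15*k**2 + 13*k + 7).
Normal form (A,B,C) = (1, 1, k**3 + 15*k**2/16 + 13*k/16 + 7/16).
Solve (1)·f(k+1) − (1)·f(k) = k**3 + 15*k**2/16 + 13*k/16 + 7/16.
d = 4 from the (0,0,3) case.
Solve for f: f(k) = k*(4*k**3 - 3*k**2 + 3*k + 3)/16 (degree 4 ≤ 4).
R(k) = B(k−1)·f(k)/C(k) = k*(4*k**3 - 3*k**2 + 3*k + 3)/(16*k**3 + 15*k**2 + 13*k + 7); s_k = R·t_k = k*(4*k**3 - 3*k**2 + 3*k + 3).
Δs = 16*k**3 + 15*k**2 + 13*k + 7, as required.
Sum = s_(7) − s_(1); s_(7) = 8743, s_(1) = 7 ⇒ 8736.

Σ = 8736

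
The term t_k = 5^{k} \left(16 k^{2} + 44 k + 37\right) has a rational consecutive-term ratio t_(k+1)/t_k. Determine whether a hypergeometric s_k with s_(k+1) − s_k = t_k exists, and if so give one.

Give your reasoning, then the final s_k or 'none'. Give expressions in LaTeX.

The ratio is 5*(16*k**2 + 76*k + 97)/(16*k**2 + 44*k + 37).
So A=5 and B=1, with C=k**2 + 11*k/4 + 37/16.
Need (5)·f(k+1) − (1)·f(k) = k**2 + 11*k/4 + 37/16.
deg f ≤ 2 (via 0,0,2).
Solve for f: f(k) = (4*k**2 + k + 3)/16 (degree 2 ≤ 2).
Get s_k = R·t_k = 5**k*(4*k**2 + k + 3) with R(k) = B(k−1)f(k)/C(k) = (4*k**2 + k + 3)/(16*k**2 + 44*k + 37).
Δs = 5**k*(16*k**2 + 44*k + 37), as required.

s_k = 5^{k} \left(4 k^{2} + k + 3\right)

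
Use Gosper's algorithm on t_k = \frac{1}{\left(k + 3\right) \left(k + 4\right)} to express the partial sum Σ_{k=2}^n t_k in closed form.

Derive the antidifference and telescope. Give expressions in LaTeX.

t_(k+1)/t_k = (k + 3)/(k + 5).
Factor: A=k + 3; B=k + 5; C=1.
Key eq: (k + 3)·f(k+1) = (k + 4)·f(k) + (1).
From deg A=1, deg B=1, deg C=0: d=1.
Match coefficients ⇒ f(k) = k/3.
Get s_k = R·t_k = k/(3*(k + 3)) with R(k) = B(k−1)f(k)/C(k) = k*(k + 4)/3.
Δs = 1/(k**2 + 7*k + 12), as required.
Σ_(k=2)^n t_k = s_(n+1) − s_(2) = ((n + 1)/(3*(n + 4))) − (2/15), i.e. (n - 1)/(5*(n + 4)).

S(n) = \frac{n - 1}{5 \left(n + 4\right)}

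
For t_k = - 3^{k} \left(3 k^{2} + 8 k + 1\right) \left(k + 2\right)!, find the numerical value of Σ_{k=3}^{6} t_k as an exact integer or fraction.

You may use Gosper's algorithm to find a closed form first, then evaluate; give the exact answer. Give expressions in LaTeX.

Σ = -4761704880

r(k) = 3*(3*k**3 + 23*k**2 + 54*k + 36)/(3*k**2 + 8*k + 1) after simplifying.
Take A(k)=3*k + 9, B(k)=1, C(k)=k**2 + 8*k/3 + 1/3.
Key eq: (3*k + 9)·f(k+1) = (1)·f(k) + (k**2 + 8*k/3 + 1/3).
deg f ≤ 1 (via 1,0,2).
Solving with deg f ≤ 1: f(k) = (k - 1)/3.
So s_k = (B(k−1)f/C)·t_k = ((k - 1)/(3*k**2 + 8*k + 1))·t_k = -3**k*(k - 1)*factorial(k + 2).
s_(k+1) − s_k = -3**k*(3*k**2 + 8*k + 1)*factorial(k + 2) = t_k.
Sum = s_(7) − s_(3); s_(7) = -4761711360, s_(3) = -6480 ⇒ -4761704880.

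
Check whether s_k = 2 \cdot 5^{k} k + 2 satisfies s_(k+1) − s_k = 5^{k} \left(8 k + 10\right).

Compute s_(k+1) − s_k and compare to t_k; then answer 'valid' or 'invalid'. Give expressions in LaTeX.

s_(k+1) = 2*5**(k + 1)*(k + 1) + 2
s_(k+1) − s_k = 5**k*(8*k + 10)
(s_(k+1) − s_k) − t_k = 0

Valid — Δs_k = t_k.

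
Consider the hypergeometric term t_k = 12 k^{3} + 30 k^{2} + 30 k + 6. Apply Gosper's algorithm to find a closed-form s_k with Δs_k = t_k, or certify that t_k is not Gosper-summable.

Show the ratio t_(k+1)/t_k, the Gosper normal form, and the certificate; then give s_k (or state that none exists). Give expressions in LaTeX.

Ratio r(k) = (2*k**3 + 11*k**2 + 21*k + 13)/(2*k**3 + 5*k**2 + 5*k + 1).
Factor: A=1; B=1; C=k**3 + 5*k**2/2 + 5*k/2 + 1/2.
Key eq: (1)·f(k+1) = (1)·f(k) + (k**3 + 5*k**2/2 + 5*k/2 + 1/2).
From deg A=0, deg B=0, deg C=3: d=4.
A polynomial solution: f(k) = k*(3*k**3 + 4*k**2 + 3*k - 4)/12.
So s_k = (B(k−1)f/C)·t_k = (k*(3*k**3 + 4*k**2 + 3*k - 4)/(6*(2*k**3 + 5*k**2 + 5*k + 1)))·t_k = k*(3*k**3 + 4*k**2 + 3*k - 4).
Verify: 12*k**3 + 30*k**2 + 30*k + 6 matches t_k.

s_k = k \left(3 k^{3} + 4 k^{2} + 3 k - 4\right)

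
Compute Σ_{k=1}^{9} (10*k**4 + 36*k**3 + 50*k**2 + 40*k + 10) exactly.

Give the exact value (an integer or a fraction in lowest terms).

Σ = 242370

Step 1: r(k) = (5*k**4 + 38*k**3 + 109*k**2 + 144*k + 73)/(5*k**4 + 18*k**3 + 25*k**2 + 20*k + 5).
So A=1 and B=1, with C=k**4 + 18*k**3/5 + 5*k**2 + 4*k + 1.
Solve (1)·f(k+1) − (1)·f(k) = k**4 + 18*k**3/5 + 5*k**2 + 4*k + 1.
d = 5 from the (0,0,4) case.
Solve for f: f(k) = k*(k**4 + 2*k**3 + k**2 + 2*k - 1)/5 (degree 5 ≤ 5).
Get s_k = R·t_k = 2*k*(k**4 + 2*k**3 + k**2 + 2*k - 1) with R(k) = B(k−1)f(k)/C(k) = k*(k**4 + 2*k**3 + k**2 + 2*k - 1)/(5*k**4 + 18*k**3 + 25*k**2 + 20*k + 5).
s_(k+1) − s_k = 10*k**4 + 36*k**3 + 50*k**2 + 40*k + 10 = t_k.
Evaluate s at k=10 and k=1: 242380 and 10; difference 242370.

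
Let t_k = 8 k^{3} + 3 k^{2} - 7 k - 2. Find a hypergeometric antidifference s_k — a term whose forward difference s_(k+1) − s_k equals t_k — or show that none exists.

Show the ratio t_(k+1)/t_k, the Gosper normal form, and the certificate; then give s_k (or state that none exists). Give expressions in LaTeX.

s_k = k \left(2 k^{3} - 3 k^{2} - 3 k + 2\right)

t_(k+1)/t_k = (8*k**3 + 27*k**2 + 23*k + 2)/(8*k**3 + 3*k**2 - 7*k - 2).
Normal form (A,B,C) = (1, 1, k**3 + 3*k**2/8 - 7*k/8 - 1/4).
Solve (1)·f(k+1) − (1)·f(k) = k**3 + 3*k**2/8 - 7*k/8 - 1/4.
deg f ≤ 4 (via 0,0,3).
A polynomial solution: f(k) = k*(k - 2)*(k + 1)*(2*k - 1)/8.
Then R = B(k−1)f/C = k*(k - 2)*(2*k - 1)/(8*k**2 - 5*k - 2), so s_k = R(k)·t_k = k*(2*k**3 - 3*k**2 - 3*k + 2).
Δs = 8*k**3 + 3*k**2 - 7*k - 2, as required.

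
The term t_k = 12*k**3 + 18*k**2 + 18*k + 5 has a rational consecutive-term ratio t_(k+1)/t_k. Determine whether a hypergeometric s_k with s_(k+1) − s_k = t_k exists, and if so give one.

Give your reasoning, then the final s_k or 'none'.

s_k = k*(3*k**3 + 3*k - 1)

t_(k+1)/t_k = (12*k**3 + 54*k**2 + 90*k + 53)/(12*k**3 + 18*k**2 + 18*k + 5).
Gosper form: A/B · C(k+1)/C(k) with A=1, B=1, C=k**3 + 3*k**2/2 + 3*k/2 + 5/12.
Set up (1)·f(k+1) − (1)·f(k) − (k**3 + 3*k**2/2 + 3*k/2 + 5/12) = 0.
deg f ≤ 4 (via 0,0,3).
Coefficient equations give f(k) = k*(3*k**3 + 3*k - 1)/12.
Get s_k = R·t_k = k*(3*k**3 + 3*k - 1) with R(k) = B(k−1)f(k)/C(k) = k*(3*k**3 + 3*k - 1)/(12*k**3 + 18*k**2 + 18*k + 5).
s_(k+1) − s_k = 12*k**3 + 18*k**2 + 18*k + 5 = t_k.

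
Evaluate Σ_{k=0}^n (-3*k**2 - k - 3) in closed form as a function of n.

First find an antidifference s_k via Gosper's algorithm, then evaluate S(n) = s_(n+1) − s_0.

S(n) = -n**3 - 2*n**2 - 4*n - 3

r(k) = (k + 3*(k + 1)**2 + 4)/(3*k**2 + k + 3) after simplifying.
Take A(k)=1, B(k)=1, C(k)=k**2 + k/3 + 1.
Key eq: (1)·f(k+1) = (1)·f(k) + (k**2 + k/3 + 1).
d = 3 from the (0,0,2) case.
Solve for f: f(k) = k*(k**2 - k + 3)/3 (degree 3 ≤ 3).
Get s_k = R·t_k = k*(-k**2 + k - 3) with R(k) = B(k−1)f(k)/C(k) = k*(k**2 - k + 3)/(3*k**2 + k + 3).
s_(k+1) − s_k = -3*k**2 - k - 3 = t_k.
Evaluate: s_(n+1) = -n**3 - 2*n**2 - 4*n - 3; subtract s_(0) = 0 ⇒ S(n) = -n**3 - 2*n**2 - 4*n - 3.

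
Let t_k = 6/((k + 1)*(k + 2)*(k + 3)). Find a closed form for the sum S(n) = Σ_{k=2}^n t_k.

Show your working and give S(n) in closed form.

S(n) = (n**2 + 5*n - 6)/(4*(n**2 + 5*n + 6))

r(k) = (k + 1)/(k + 4) after simplifying.
So A=k + 1 and B=k + 4, with C=1.
f must satisfy (k + 1)·f(k+1) − (k + 3)·f(k) = 1.
Degrees (1,1,0) ⇒ d ≤ 2.
Match coefficients ⇒ f(k) = k*(k + 3)/4.
Get s_k = R·t_k = 3*k*(k + 3)/(2*(k + 1)*(k + 2)) with R(k) = B(k−1)f(k)/C(k) = k*(k + 3)**2/4.
s_(k+1) − s_k = 6/(k**3 + 6*k**2 + 11*k + 6) = t_k.
Evaluate: s_(n+1) = 3*(n**2 + 5*n + 4)/(2*(n**2 + 5*n + 6)); subtract s_(2) = 5/4 ⇒ S(n) = (n**2 + 5*n - 6)/(4*(n**2 + 5*n + 6)).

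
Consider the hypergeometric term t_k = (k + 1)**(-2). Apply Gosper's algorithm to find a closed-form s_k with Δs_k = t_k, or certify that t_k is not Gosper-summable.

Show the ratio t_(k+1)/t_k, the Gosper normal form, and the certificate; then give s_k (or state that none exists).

The ratio is (k + 1)**2/(k + 2)**2.
Normal form (A,B,C) = (k**2 + 2*k + 1, k**2 + 4*k + 4, 1).
Key eq: (k**2 + 2*k + 1)·f(k+1) = (k**2 + 2*k + 1)·f(k) + (1).
deg f ≤ 0 (via 2,2,0).
Generic f = c0 gives residual -1; -1 = 0 cannot hold, so t_k is not Gosper-summable.

not Gosper-summable; s_k does not exist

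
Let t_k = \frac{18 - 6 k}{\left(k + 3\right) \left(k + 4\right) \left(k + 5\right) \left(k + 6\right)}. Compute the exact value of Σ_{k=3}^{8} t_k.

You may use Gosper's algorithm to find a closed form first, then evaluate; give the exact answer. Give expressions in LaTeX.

Step 1: r(k) = (k - 2)*(k + 3)/((k - 3)*(k + 7)).
Factor: A=k + 3; B=k + 7; C=k - 3.
Need (k + 3)·f(k+1) − (k + 6)·f(k) = k - 3.
Bound: deg f ≤ 3.
Match coefficients ⇒ f(k) = -k*(k**2 + 12*k + 107)/120.
So s_k = (B(k−1)f/C)·t_k = (-k*(k + 6)*(k**2 + 12*k + 107)/(120*(k - 3)))·t_k = k*(k**2 + 12*k + 107)/(20*(k + 3)*(k + 4)*(k + 5)).
Check: Δs_k = 6*(3 - k)/(k**4 + 18*k**3 + 119*k**2 + 342*k + 360). ✓
Telescoping: Σ = s_(9) − s_(3) = 111/1820 − (19/280) = -5/728.

Σ = -5/728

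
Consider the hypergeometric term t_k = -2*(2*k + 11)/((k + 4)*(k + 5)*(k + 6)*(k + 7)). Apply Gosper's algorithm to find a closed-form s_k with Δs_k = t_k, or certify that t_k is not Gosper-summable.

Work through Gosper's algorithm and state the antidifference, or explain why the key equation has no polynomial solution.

The ratio is (k + 4)*(2*k + 13)/((k + 8)*(2*k + 11)).
Factor: A=k + 4; B=k + 8; C=k + 11/2.
Set up (k + 4)·f(k+1) − (k + 7)·f(k) − (k + 11/2) = 0.
d = 3 from the (1,1,1) case.
Solve for f: f(k) = k*(k + 5)*(k + 10)/48 (degree 3 ≤ 3).
Then R = B(k−1)f/C = k*(k + 5)*(k + 7)*(k + 10)/(24*(2*k + 11)), so s_k = R(k)·t_k = k*(-k - 10)/(12*(k**2 + 10*k + 24)).
Verify: 2*(-2*k - 11)/(k**4 + 22*k**3 + 179*k**2 + 638*k + 840) matches t_k.

s_k = k*(-k - 10)/(12*(k**2 + 10*k + 24))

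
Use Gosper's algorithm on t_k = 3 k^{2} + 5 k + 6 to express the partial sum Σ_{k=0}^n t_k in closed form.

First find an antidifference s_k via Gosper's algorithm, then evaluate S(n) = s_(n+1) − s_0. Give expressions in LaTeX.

r(k) = (3*k**2 + 11*k + 14)/(3*k**2 + 5*k + 6) after simplifying.
Gosper form: A/B · C(k+1)/C(k) with A=1, B=1, C=k**2 + 5*k/3 + 2.
Solve (1)·f(k+1) − (1)·f(k) = k**2 + 5*k/3 + 2.
Bound: deg f ≤ 3.
Solving with deg f ≤ 3: f(k) = k*(k**2 + k + 4)/3.
Certificate R = B(k−1)f/C = k*(k**2 + k + 4)/(3*k**2 + 5*k + 6) gives s_k = k*(k**2 + k + 4).
Verify: 3*k**2 + 5*k + 6 matches t_k.
Σ_(k=0)^n t_k = s_(n+1) − s_(0) = (n**3 + 4*n**2 + 9*n + 6) − (0), i.e. n**3 + 4*n**2 + 9*n + 6.

S(n) = n^{3} + 4 n^{2} + 9 n + 6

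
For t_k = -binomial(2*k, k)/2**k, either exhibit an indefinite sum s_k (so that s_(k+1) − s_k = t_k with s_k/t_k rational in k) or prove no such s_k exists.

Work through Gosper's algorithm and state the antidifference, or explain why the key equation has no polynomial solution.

Ratio r(k) = (2*k + 1)/(k + 1).
Normal form (A,B,C) = (2*k + 1, k + 1, 1).
f must satisfy (2*k + 1)·f(k+1) − (k)·f(k) = 1.
Bound: deg f ≤ -1.
deg f ≤ -1 is impossible — no certificate.

none — t_k is not Gosper-summable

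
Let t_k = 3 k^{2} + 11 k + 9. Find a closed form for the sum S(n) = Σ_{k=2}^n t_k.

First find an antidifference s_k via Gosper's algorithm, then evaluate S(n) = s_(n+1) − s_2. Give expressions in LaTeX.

S(n) = n^{3} + 7 n^{2} + 15 n - 23

The ratio is (3*k**2 + 17*k + 23)/(3*k**2 + 11*k + 9).
A = 1, B = 1, C = k**2 + 11*k/3 + 3.
Key eq: (1)·f(k+1) = (1)·f(k) + (k**2 + 11*k/3 + 3).
deg f ≤ 3 (via 0,0,2).
A polynomial solution: f(k) = k*(k + 2)**2/3.
R(k) = B(k−1)·f(k)/C(k) = k*(k + 2)**2/(3*k**2 + 11*k + 9); s_k = R·t_k = k*(k**2 + 4*k + 4).
Δs = 3*k**2 + 11*k + 9, as required.
Evaluate: s_(n+1) = n**3 + 7*n**2 + 15*n + 9; subtract s_(2) = 32 ⇒ S(n) = n**3 + 7*n**2 + 15*n - 23.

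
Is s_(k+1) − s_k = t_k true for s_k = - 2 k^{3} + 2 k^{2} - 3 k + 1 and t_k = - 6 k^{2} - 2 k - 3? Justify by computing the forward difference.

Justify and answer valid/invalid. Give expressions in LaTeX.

s_(k+1) = -2*k**3 - 4*k**2 - 5*k - 2
s_(k+1) − s_k = -6*k**2 - 2*k - 3
(s_(k+1) − s_k) − t_k = 0

valid (s_(k+1) − s_k reduces to t_k)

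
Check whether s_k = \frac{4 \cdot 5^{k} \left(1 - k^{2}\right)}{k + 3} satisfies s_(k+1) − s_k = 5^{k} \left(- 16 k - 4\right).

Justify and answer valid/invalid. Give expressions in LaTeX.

s_(k+1) = 20*5**k*(1 - (k + 1)**2)/(k + 4)
s_(k+1) − s_k = 5**k*(-16*k**3 - 84*k**2 - 124*k - 16)/(k**2 + 7*k + 12)
(s_(k+1) − s_k) − t_k = 32*5**k*(k**2 + 3*k + 1)/(k**2 + 7*k + 12)

Invalid: residual \frac{32 \cdot 5^{k} \left(k^{2} + 3 k + 1\right)}{k^{2} + 7 k + 12} ≠ 0.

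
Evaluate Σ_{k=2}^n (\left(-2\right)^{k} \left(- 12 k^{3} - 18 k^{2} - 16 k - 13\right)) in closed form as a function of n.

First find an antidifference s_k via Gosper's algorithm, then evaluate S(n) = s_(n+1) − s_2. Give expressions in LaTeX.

S(n) = - 8 \left(-2\right)^{n} n^{3} - 20 \left(-2\right)^{n} n^{2} - 16 \left(-2\right)^{n} n - 10 \left(-2\right)^{n} - 108

Compute t_(k+1)/t_k: get 2*(-12*k**3 - 54*k**2 - 88*k - 59)/(12*k**3 + 18*k**2 + 16*k + 13).
A = -2, B = 1, C = k**3 + 3*k**2/2 + 4*k/3 + 13/12.
Key eq: (-2)·f(k+1) = (1)·f(k) + (k**3 + 3*k**2/2 + 4*k/3 + 13/12).
d = 3 from the (0,0,3) case.
Coefficient equations give f(k) = -(4*k**3 - 2*k**2 + 3)/12.
Then R = B(k−1)f/C = -(4*k**3 - 2*k**2 + 3)/(12*k**3 + 18*k**2 + 16*k + 13), so s_k = R(k)·t_k = (-2)**k*(4*k**3 - 2*k**2 + 3).
Δs = (-2)**k*(-12*k**3 - 18*k**2 - 16*k - 13), as required.
s_(n+1) = (-2)**(n + 1)*(4*n**3 + 10*n**2 + 8*n + 5) and s_(2) = 108, so S(n) = -8*(-2)**n*n**3 - 20*(-2)**n*n**2 - 16*(-2)**n*n - 10*(-2)**n - 108.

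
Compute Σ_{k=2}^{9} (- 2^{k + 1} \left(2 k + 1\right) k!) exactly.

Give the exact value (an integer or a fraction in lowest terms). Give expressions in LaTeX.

Σ = -7431782384

r(k) = 2*(k + 1)*(2*k + 3)/(2*k + 1) after simplifying.
A = 2*k + 2, B = 1, C = k + 1/2.
Key eq: (2*k + 2)·f(k+1) = (1)·f(k) + (k + 1/2).
deg f ≤ 0 (via 1,0,1).
Match coefficients ⇒ f(k) = 1/2.
So s_k = (B(k−1)f/C)·t_k = (1/(2*k + 1))·t_k = -2**(k + 1)*factorial(k).
Check: Δs_k = -2**(k + 1)*(2*k + 1)*factorial(k). ✓
Evaluate s at k=10 and k=2: -7431782400 and -16; difference -7431782384.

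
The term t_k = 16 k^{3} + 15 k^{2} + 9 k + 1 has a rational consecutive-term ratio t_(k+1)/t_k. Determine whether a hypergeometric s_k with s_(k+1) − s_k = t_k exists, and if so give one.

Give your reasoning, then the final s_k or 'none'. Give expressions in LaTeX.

s_k = k \left(4 k^{3} - 3 k^{2} + k - 1\right)

Compute t_(k+1)/t_k: get (16*k**3 + 63*k**2 + 87*k + 41)/(16*k**3 + 15*k**2 + 9*k + 1).
Take A(k)=1, B(k)=1, C(k)=k**3 + 15*k**2/16 + 9*k/16 + 1/16.
Solve (1)·f(k+1) − (1)·f(k) = k**3 + 15*k**2/16 + 9*k/16 + 1/16.
From deg A=0, deg B=0, deg C=3: d=4.
Coefficient equations give f(k) = k*(4*k**3 - 3*k**2 + k - 1)/16.
R(k) = B(k−1)·f(k)/C(k) = k*(4*k**3 - 3*k**2 + k - 1)/(16*k**3 + 15*k**2 + 9*k + 1); s_k = R·t_k = k*(4*k**3 - 3*k**2 + k - 1).
s_(k+1) − s_k = 16*k**3 + 15*k**2 + 9*k + 1 = t_k.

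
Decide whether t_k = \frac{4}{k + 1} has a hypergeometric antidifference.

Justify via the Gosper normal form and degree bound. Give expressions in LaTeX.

Compute t_(k+1)/t_k: get (k + 1)/(k + 2).
So A=k + 1 and B=k + 2, with C=1.
f must satisfy (k + 1)·f(k+1) − (k + 1)·f(k) = 1.
deg f ≤ 0 (via 1,1,0).
Put f(k) = c0: A·f(k+1) − B(k−1)·f(k) − C = -1; need -1 = 0 — inconsistent ⇒ no f, not summable.

No; the coefficient equations for f are inconsistent.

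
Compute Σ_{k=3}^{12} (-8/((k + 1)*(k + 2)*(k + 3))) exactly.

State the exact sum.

Σ = -19/105

Ratio r(k) = (k + 1)/(k + 4).
Gosper form: A/B · C(k+1)/C(k) with A=k + 1, B=k + 4, C=1.
Set up (k + 1)·f(k+1) − (k + 3)·f(k) − (1) = 0.
From deg A=1, deg B=1, deg C=0: d=2.
A polynomial solution: f(k) = k*(k + 3)/4.
So s_k = (B(k−1)f/C)·t_k = (k*(k + 3)**2/4)·t_k = 2*k*(-k - 3)/((k + 1)*(k + 2)).
s_(k+1) − s_k = -8/(k**3 + 6*k**2 + 11*k + 6) = t_k.
Sum = s_(13) − s_(3); s_(13) = -208/105, s_(3) = -9/5 ⇒ -19/105.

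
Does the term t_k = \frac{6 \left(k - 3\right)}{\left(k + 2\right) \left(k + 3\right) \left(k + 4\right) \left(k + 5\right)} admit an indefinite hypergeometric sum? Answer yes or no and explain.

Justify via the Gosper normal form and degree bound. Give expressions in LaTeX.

Yes. s_k = \frac{k \left(- k^{2} - 9 k - 44\right)}{6 \left(k + 2\right) \left(k + 3\right) \left(k + 4\right)}.

Compute t_(k+1)/t_k: get (k - 2)*(k + 2)/((k - 3)*(k + 6)).
Take A(k)=k + 2, B(k)=k + 6, C(k)=k - 3.
Need (k + 2)·f(k+1) − (k + 5)·f(k) = k - 3.
From deg A=1, deg B=1, deg C=1: d=3.
A polynomial solution: f(k) = -k*(k**2 + 9*k + 44)/36.
R(k) = B(k−1)·f(k)/C(k) = -k*(k + 5)*(k**2 + 9*k + 44)/(36*(k - 3)); s_k = R·t_k = k*(-k**2 - 9*k - 44)/(6*(k + 2)*(k + 3)*(k + 4)).
Verify: 6*(k - 3)/(k**4 + 14*k**3 + 71*k**2 + 154*k + 120) matches t_k.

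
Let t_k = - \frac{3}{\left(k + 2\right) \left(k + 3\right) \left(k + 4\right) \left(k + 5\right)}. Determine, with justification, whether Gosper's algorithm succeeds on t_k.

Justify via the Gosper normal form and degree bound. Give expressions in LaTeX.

Step 1: r(k) = (k + 2)/(k + 6).
A = k + 2, B = k + 6, C = 1.
Need (k + 2)·f(k+1) − (k + 5)·f(k) = 1.
Bound: deg f ≤ 3.
Coefficient equations give f(k) = k*(k**2 + 9*k + 26)/72.
So s_k = (B(k−1)f/C)·t_k = (k*(k + 5)*(k**2 + 9*k + 26)/72)·t_k = k*(-k**2 - 9*k - 26)/(24*(k + 2)*(k + 3)*(k + 4)).
Verify: -3/(k**4 + 14*k**3 + 71*k**2 + 154*k + 120) matches t_k.

Yes. s_k = \frac{k \left(- k^{2} - 9 k - 26\right)}{24 \left(k + 2\right) \left(k + 3\right) \left(k + 4\right)}.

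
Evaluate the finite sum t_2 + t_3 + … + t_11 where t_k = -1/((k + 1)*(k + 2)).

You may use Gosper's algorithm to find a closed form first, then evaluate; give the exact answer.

r(k) = (k + 1)/(k + 3) after simplifying.
Normal form (A,B,C) = (k + 1, k + 3, 1).
Key eq: (k + 1)·f(k+1) = (k + 2)·f(k) + (1).
Bound: deg f ≤ 1.
Solve for f: f(k) = k (degree 1 ≤ 1).
Then R = B(k−1)f/C = k*(k + 2), so s_k = R(k)·t_k = -k/(k + 1).
Verify: -1/(k**2 + 3*k + 2) matches t_k.
Evaluate s at k=12 and k=2: -12/13 and -2/3; difference -10/39.

Σ = -10/39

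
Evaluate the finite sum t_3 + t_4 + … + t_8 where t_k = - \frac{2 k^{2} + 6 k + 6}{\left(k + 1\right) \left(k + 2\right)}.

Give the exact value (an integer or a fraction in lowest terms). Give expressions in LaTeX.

The ratio is (k + 1)*(3*k + (k + 1)**2 + 6)/((k + 3)*(k**2 + 3*k + 3)).
Normal form (A,B,C) = (k + 1, k + 3, k**2 + 3*k + 3).
f must satisfy (k + 1)·f(k+1) − (k + 2)·f(k) = k**2 + 3*k + 3.
deg f ≤ 2 (via 1,1,2).
Solving with deg f ≤ 2: f(k) = k*(k + 2).
Get s_k = R·t_k = -2*k*(k + 2)/(k + 1) with R(k) = B(k−1)f(k)/C(k) = k*(k + 2)**2/(k**2 + 3*k + 3).
Verify: 2*(-k**2 - 3*k - 3)/(k**2 + 3*k + 2) matches t_k.
Σ_(k=3)^(8) t_k = s_(9) − s_(3) = -99/5 − (-15/2) = -123/10.

Σ = -123/10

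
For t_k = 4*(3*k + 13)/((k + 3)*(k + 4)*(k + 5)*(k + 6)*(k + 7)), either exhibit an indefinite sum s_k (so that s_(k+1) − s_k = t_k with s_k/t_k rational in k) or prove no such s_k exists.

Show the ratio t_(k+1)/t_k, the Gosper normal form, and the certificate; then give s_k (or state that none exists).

s_k = 2*k*(k**2 + 14*k + 63)/(45*(k**3 + 14*k**2 + 63*k + 90))

Ratio r(k) = (k + 3)*(3*k + 16)/((k + 8)*(3*k + 13)).
Take A(k)=k + 3, B(k)=k + 8, C(k)=k + 13/3.
Need (k + 3)·f(k+1) − (k + 7)·f(k) = k + 13/3.
deg f ≤ 4 (via 1,1,1).
Solving with deg f ≤ 4: f(k) = k*(k + 4)*(k**2 + 14*k + 63)/270.
Certificate R = B(k−1)f/C = k*(k + 4)*(k + 7)*(k**2 + 14*k + 63)/(90*(3*k + 13)) gives s_k = 2*k*(k**2 + 14*k + 63)/(45*(k**3 + 14*k**2 + 63*k + 90)).
s_(k+1) − s_k = 4*(3*k + 13)/(k**5 + 25*k**4 + 245*k**3 + 1175*k**2 + 2754*k + 2520) = t_k.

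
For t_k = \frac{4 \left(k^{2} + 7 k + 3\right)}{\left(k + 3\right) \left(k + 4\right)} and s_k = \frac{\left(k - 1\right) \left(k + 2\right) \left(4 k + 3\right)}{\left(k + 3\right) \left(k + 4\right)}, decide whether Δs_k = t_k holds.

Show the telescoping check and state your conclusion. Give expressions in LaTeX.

Invalid: residual \frac{2 \left(- 29 k - 15\right)}{k^{3} + 12 k^{2} + 47 k + 60} ≠ 0.

s_(k+1) = k*(k + 3)*(4*k + 7)/((k + 4)*(k + 5))
s_(k+1) − s_k = 2*(2*k**3 + 24*k**2 + 47*k + 15)/(k**3 + 12*k**2 + 47*k + 60)
(s_(k+1) − s_k) − t_k = 2*(-29*k - 15)/(k**3 + 12*k**2 + 47*k + 60)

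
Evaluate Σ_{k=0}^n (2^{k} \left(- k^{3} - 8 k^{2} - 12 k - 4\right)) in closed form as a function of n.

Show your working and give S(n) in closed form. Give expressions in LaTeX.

Step 1: r(k) = 2*(k**3 + 11*k**2 + 31*k + 25)/(k**3 + 8*k**2 + 12*k + 4).
Normal form (A,B,C) = (2, 1, k**3 + 8*k**2 + 12*k + 4).
Key eq: (2)·f(k+1) = (1)·f(k) + (k**3 + 8*k**2 + 12*k + 4).
Bound: deg f ≤ 3.
A polynomial solution: f(k) = k**3 + 2*k**2 - 2*k + 2.
So s_k = (B(k−1)f/C)·t_k = ((k**3 + 2*k**2 - 2*k + 2)/(k**3 + 8*k**2 + 12*k + 4))·t_k = 2**k*(-k**3 - 2*k**2 + 2*k - 2).
Verify: 2**k*(-k**3 - 8*k**2 - 12*k - 4) matches t_k.
s_(n+1) = 2**(n + 1)*(-n**3 - 5*n**2 - 5*n - 3) and s_(0) = -2, so S(n) = -2*2**n*n**3 - 10*2**n*n**2 - 10*2**n*n - 6*2**n + 2.

S(n) = - 2 \cdot 2^{n} n^{3} - 10 \cdot 2^{n} n^{2} - 10 \cdot 2^{n} n - 6 \cdot 2^{n} + 2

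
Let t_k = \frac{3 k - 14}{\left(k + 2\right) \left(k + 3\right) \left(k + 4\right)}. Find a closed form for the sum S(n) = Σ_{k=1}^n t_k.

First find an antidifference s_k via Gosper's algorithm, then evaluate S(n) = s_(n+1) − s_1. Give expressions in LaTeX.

Ratio r(k) = (k + 2)*(3*k - 11)/((k + 5)*(3*k - 14)).
So A=k + 2 and B=k + 5, with C=k - 14/3.
Solve (k + 2)·f(k+1) − (k + 4)·f(k) = k - 14/3.
deg f ≤ 2 (via 1,1,1).
Solving with deg f ≤ 2: f(k) = -k*(2*k + 19)/9.
So s_k = (B(k−1)f/C)·t_k = (-k*(k + 4)*(2*k + 19)/(3*(3*k - 14)))·t_k = k*(-2*k - 19)/(3*(k + 2)*(k + 3)).
Δs = (3*k - 14)/(k**3 + 9*k**2 + 26*k + 24), as required.
Evaluate: s_(n+1) = (-2*n**2 - 23*n - 21)/(3*(n**2 + 7*n + 12)); subtract s_(1) = -7/12 ⇒ S(n) = n*(-n - 43)/(12*(n**2 + 7*n + 12)).

S(n) = \frac{n \left(- n - 43\right)}{12 \left(n^{2} + 7 n + 12\right)}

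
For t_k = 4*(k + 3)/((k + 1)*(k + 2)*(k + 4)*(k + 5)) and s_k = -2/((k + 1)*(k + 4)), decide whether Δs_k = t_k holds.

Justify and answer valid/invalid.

s_(k+1) = -2/((k + 2)*(k + 5))
s_(k+1) − s_k = 4*(k + 3)/(k**4 + 12*k**3 + 49*k**2 + 78*k + 40)
(s_(k+1) − s_k) − t_k = 0

Valid: the claim telescopes to t_k.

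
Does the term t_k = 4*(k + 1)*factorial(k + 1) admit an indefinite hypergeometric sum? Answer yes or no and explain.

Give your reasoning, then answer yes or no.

Step 1: r(k) = (k + 2)**2/(k + 1).
Take A(k)=k + 2, B(k)=1, C(k)=k + 1.
Need (k + 2)·f(k+1) − (1)·f(k) = k + 1.
d = 0 from the (1,0,1) case.
Match coefficients ⇒ f(k) = 1.
So s_k = (B(k−1)f/C)·t_k = (1/(k + 1))·t_k = 4*factorial(k + 1).
Verify: 4*(k + 1)*factorial(k + 1) matches t_k.

Yes. s_k = 4*factorial(k + 1).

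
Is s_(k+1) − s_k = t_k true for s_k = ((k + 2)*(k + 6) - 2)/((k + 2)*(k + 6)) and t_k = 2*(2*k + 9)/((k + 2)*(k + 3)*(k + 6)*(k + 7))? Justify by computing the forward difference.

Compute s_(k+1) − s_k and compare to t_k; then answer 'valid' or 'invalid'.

valid (s_(k+1) − s_k reduces to t_k)

s_(k+1) = ((k + 3)*(k + 7) - 2)/((k + 3)*(k + 7))
s_(k+1) − s_k = 2*(2*k + 9)/(k**4 + 18*k**3 + 113*k**2 + 288*k + 252)
(s_(k+1) − s_k) − t_k = 0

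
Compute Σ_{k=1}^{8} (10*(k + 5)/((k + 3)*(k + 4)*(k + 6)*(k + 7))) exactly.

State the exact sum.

Compute t_(k+1)/t_k: get (k + 3)*(k + 6)**2/((k + 5)**2*(k + 8)).
A = k + 3, B = k + 8, C = k**2 + 10*k + 25.
Set up (k + 3)·f(k+1) − (k + 7)·f(k) − (k**2 + 10*k + 25) = 0.
Degrees (1,1,2) ⇒ d ≤ 4.
Match coefficients ⇒ f(k) = k*(k + 4)*(k + 5)*(k + 9)/36.
Get s_k = R·t_k = 5*k*(k + 9)/(18*(k**2 + 9*k + 18)) with R(k) = B(k−1)f(k)/C(k) = k*(k + 4)*(k + 7)*(k + 9)/(36*(k + 5)).
s_(k+1) − s_k = 10*(k + 5)/(k**4 + 20*k**3 + 145*k**2 + 450*k + 504) = t_k.
Sum = s_(9) − s_(1); s_(9) = 1/4, s_(1) = 25/252 ⇒ 19/126.

Σ = 19/126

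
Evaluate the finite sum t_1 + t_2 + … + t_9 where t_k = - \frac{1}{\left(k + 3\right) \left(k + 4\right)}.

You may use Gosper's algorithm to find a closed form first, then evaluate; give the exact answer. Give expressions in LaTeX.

Σ = -9/52

Compute t_(k+1)/t_k: get (k + 3)/(k + 5).
Take A(k)=k + 3, B(k)=k + 5, C(k)=1.
f must satisfy (k + 3)·f(k+1) − (k + 4)·f(k) = 1.
From deg A=1, deg B=1, deg C=0: d=1.
A polynomial solution: f(k) = k/3.
Get s_k = R·t_k = -k/(3*k + 9) with R(k) = B(k−1)f(k)/C(k) = k*(k + 4)/3.
Verify: -1/(k**2 + 7*k + 12) matches t_k.
Σ_(k=1)^(9) t_k = s_(10) − s_(1) = -10/39 − (-1/12) = -9/52.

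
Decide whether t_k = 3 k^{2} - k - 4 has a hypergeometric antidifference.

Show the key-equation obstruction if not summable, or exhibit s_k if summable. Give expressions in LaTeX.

Yes. s_k = k \left(k^{2} - 2 k - 3\right).

Compute t_(k+1)/t_k: get (k - 3*(k + 1)**2 + 5)/(-3*k**2 + k + 4).
Take A(k)=1, B(k)=1, C(k)=k**2 - k/3 - 4/3.
Need (1)·f(k+1) − (1)·f(k) = k**2 - k/3 - 4/3.
deg f ≤ 3 (via 0,0,2).
Solve for f: f(k) = k*(k - 3)*(k + 1)/3 (degree 3 ≤ 3).
R(k) = B(k−1)·f(k)/C(k) = k*(k - 3)/(3*k - 4); s_k = R·t_k = k*(k**2 - 2*k - 3).
Δs = 3*k**2 - k - 4, as required.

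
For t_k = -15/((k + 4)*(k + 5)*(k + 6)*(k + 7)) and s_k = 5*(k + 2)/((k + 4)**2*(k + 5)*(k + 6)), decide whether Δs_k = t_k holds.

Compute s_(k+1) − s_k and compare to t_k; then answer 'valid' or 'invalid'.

Invalid: residual 10*(4*k + 19)/(k**6 + 31*k**5 + 397*k**4 + 2689*k**3 + 10162*k**2 + 20320*k + 16800) ≠ 0.

s_(k+1) = 5*(k + 3)/((k + 5)**2*(k + 6)*(k + 7))
s_(k+1) − s_k = 5*(-(k + 2)*(k + 5)*(k + 7) + (k + 3)*(k + 4)**2)/((k + 4)**2*(k + 5)**2*(k + 6)*(k + 7))
(s_(k+1) − s_k) − t_k = 10*(4*k + 19)/(k**6 + 31*k**5 + 397*k**4 + 2689*k**3 + 10162*k**2 + 20320*k + 16800)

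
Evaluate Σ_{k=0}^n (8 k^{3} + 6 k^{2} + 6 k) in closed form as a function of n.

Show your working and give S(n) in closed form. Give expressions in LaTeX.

Compute t_(k+1)/t_k: get (4*k**3 + 15*k**2 + 21*k + 10)/(k*(4*k**2 + 3*k + 3)).
So A=1 and B=1, with C=k**3 + 3*k**2/4 + 3*k/4.
Solve (1)·f(k+1) − (1)·f(k) = k**3 + 3*k**2/4 + 3*k/4.
deg f ≤ 4 (via 0,0,3).
Match coefficients ⇒ f(k) = k*(k - 1)*(k**2 + 1)/4.
So s_k = (B(k−1)f/C)·t_k = ((k - 1)*(k**2 + 1)/(4*k**2 + 3*k + 3))·t_k = 2*k*(k**3 - k**2 + k - 1).
Check: Δs_k = 2*k*(4*k**2 + 3*k + 3). ✓
Σ_(k=0)^n t_k = s_(n+1) − s_(0) = (2*n*(n**3 + 3*n**2 + 4*n + 2)) − (0), i.e. 2*n*(n**3 + 3*n**2 + 4*n + 2).

S(n) = 2 n \left(n^{3} + 3 n^{2} + 4 n + 2\right)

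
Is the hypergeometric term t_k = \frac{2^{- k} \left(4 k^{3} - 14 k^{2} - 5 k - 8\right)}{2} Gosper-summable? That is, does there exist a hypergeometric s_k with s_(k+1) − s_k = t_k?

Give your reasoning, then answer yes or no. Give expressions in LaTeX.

Yes. s_k = 2^{- k} \left(- 4 k^{3} + 2 k^{2} - 3 k + 3\right).

Step 1: r(k) = (4*k**3 - 2*k**2 - 21*k - 23)/(2*(4*k**3 - 14*k**2 - 5*k - 8)).
So A=1/2 and B=1, with C=k**3 - 7*k**2/2 - 5*k/4 - 2.
Key eq: (1/2)·f(k+1) = (1)·f(k) + (k**3 - 7*k**2/2 - 5*k/4 - 2).
From deg A=0, deg B=0, deg C=3: d=3.
Match coefficients ⇒ f(k) = -(4*k**3 - 2*k**2 + 3*k - 3)/2.
Get s_k = R·t_k = (-4*k**3 + 2*k**2 - 3*k + 3)/2**k with R(k) = B(k−1)f(k)/C(k) = -2*(4*k**3 - 2*k**2 + 3*k - 3)/(4*k**3 - 14*k**2 - 5*k - 8).
s_(k+1) − s_k = (4*k**3 - 14*k**2 - 5*k - 8)/(2*2**k) = t_k.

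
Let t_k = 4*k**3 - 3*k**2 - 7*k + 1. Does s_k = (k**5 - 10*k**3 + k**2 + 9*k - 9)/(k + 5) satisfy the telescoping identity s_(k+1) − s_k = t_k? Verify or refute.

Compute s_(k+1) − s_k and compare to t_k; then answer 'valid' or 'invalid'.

Invalid: residual 2*(-3*k**4 - 20*k**3 + 21*k**2 + 38*k - 8)/(k**2 + 11*k + 30) ≠ 0.

s_(k+1) = (k**5 + 5*k**4 - 19*k**2 - 14*k - 8)/(k + 6)
s_(k+1) − s_k = (4*k**5 + 35*k**4 + 40*k**3 - 124*k**2 - 123*k + 14)/(k**2 + 11*k + 30)
(s_(k+1) − s_k) − t_k = 2*(-3*k**4 - 20*k**3 + 21*k**2 + 38*k - 8)/(k**2 + 11*k + 30)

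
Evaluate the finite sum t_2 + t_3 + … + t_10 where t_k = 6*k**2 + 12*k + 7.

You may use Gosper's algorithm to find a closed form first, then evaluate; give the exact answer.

t_(k+1)/t_k = (6*k**2 + 24*k + 25)/(6*k**2 + 12*k + 7).
Normal form (A,B,C) = (1, 1, k**2 + 2*k + 7/6).
f must satisfy (1)·f(k+1) − (1)·f(k) = k**2 + 2*k + 7/6.
d = 3 from the (0,0,2) case.
Match coefficients ⇒ f(k) = k*(2*k**2 + 3*k + 2)/6.
Get s_k = R·t_k = k*(2*k**2 + 3*k + 2) with R(k) = B(k−1)f(k)/C(k) = k*(2*k**2 + 3*k + 2)/(6*k**2 + 12*k + 7).
Check: Δs_k = 6*k**2 + 12*k + 7. ✓
Σ_(k=2)^(10) t_k = s_(11) − s_(2) = 3047 − (32) = 3015.

Σ = 3015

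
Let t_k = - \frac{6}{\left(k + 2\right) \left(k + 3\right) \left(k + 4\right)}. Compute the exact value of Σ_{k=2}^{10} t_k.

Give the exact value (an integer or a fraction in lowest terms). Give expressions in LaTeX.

Σ = -243/1820

Step 1: r(k) = (k + 2)/(k + 5).
A = k + 2, B = k + 5, C = 1.
f must satisfy (k + 2)·f(k+1) − (k + 4)·f(k) = 1.
d = 2 from the (1,1,0) case.
Coefficient equations give f(k) = k*(k + 5)/12.
Get s_k = R·t_k = k*(-k - 5)/(2*(k + 2)*(k + 3)) with R(k) = B(k−1)f(k)/C(k) = k*(k + 4)*(k + 5)/12.
Check: Δs_k = -6/(k**3 + 9*k**2 + 26*k + 24). ✓
Evaluate s at k=11 and k=2: -44/91 and -7/20; difference -243/1820.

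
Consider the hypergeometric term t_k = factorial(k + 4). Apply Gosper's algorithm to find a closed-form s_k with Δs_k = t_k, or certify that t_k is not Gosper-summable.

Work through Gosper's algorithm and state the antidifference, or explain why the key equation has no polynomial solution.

r(k) = k + 5 after simplifying.
Gosper form: A/B · C(k+1)/C(k) with A=k + 5, B=1, C=1.
Solve (k + 5)·f(k+1) − (1)·f(k) = 1.
From deg A=1, deg B=0, deg C=0: d=-1.
Negative degree bound (-1): no f exists, t_k not Gosper-summable.

none (Gosper's algorithm certifies no s_k)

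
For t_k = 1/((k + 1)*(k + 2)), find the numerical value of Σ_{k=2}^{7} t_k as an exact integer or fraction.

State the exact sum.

Σ = 2/9

Step 1: r(k) = (k + 1)/(k + 3).
Factor: A=k + 1; B=k + 3; C=1.
Key eq: (k + 1)·f(k+1) = (k + 2)·f(k) + (1).
deg f ≤ 1 (via 1,1,0).
A polynomial solution: f(k) = k.
Then R = B(k−1)f/C = k*(k + 2), so s_k = R(k)·t_k = k/(k + 1).
Δs = 1/(k**2 + 3*k + 2), as required.
Evaluate s at k=8 and k=2: 8/9 and 2/3; difference 2/9.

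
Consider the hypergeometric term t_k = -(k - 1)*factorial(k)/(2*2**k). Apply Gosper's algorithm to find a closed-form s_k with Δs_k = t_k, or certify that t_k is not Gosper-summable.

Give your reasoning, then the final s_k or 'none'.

The ratio is k*(k + 1)/(2*(k - 1)).
Take A(k)=k/2 + 1/2, B(k)=1, C(k)=k - 1.
f must satisfy (k/2 + 1/2)·f(k+1) − (1)·f(k) = k - 1.
Degrees (1,0,1) ⇒ d ≤ 0.
Solve for f: f(k) = 2 (degree 0 ≤ 0).
Get s_k = R·t_k = -factorial(k)/2**k with R(k) = B(k−1)f(k)/C(k) = 2/(k - 1).
s_(k+1) − s_k = -(k - 1)*factorial(k)/(2*2**k) = t_k.

s_k = -factorial(k)/2**k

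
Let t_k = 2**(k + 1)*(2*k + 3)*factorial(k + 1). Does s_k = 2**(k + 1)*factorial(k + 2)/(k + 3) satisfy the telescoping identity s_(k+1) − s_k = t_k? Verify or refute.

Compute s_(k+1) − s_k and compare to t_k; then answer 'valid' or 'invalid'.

Invalid: residual -2**(k + 1)*(2*k**2 + 9*k + 8)*factorial(k + 1)/((k + 3)*(k + 4)) ≠ 0.

s_(k+1) = 2**(k + 2)*factorial(k + 3)/(k + 4)
s_(k+1) − s_k = 2**(k + 1)*(k + 2)*(2*k + 7)*factorial(k + 2)/((k + 3)*(k + 4))
(s_(k+1) − s_k) − t_k = -2**(k + 1)*(2*k**2 + 9*k + 8)*factorial(k + 1)/((k + 3)*(k + 4))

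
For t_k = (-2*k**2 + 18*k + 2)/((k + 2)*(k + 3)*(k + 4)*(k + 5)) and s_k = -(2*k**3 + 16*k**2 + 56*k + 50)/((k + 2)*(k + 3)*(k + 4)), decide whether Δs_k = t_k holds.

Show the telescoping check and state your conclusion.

s_(k+1) = 2*(-28*k - (k + 1)**3 - 8*(k + 1)**2 - 53)/((k + 3)*(k + 4)*(k + 5))
s_(k+1) − s_k = 2*(-k**2 + 9*k + 1)/(k**4 + 14*k**3 + 71*k**2 + 154*k + 120)
(s_(k+1) − s_k) − t_k = 0

valid (s_(k+1) − s_k reduces to t_k)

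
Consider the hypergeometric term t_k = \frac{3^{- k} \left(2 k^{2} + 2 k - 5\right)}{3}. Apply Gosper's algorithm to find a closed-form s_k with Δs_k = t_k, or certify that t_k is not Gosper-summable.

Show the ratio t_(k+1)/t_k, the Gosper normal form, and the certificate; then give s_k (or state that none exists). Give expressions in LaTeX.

Ratio r(k) = (2*k**2 + 6*k - 1)/(3*(2*k**2 + 2*k - 5)).
Factor: A=1/3; B=1; C=k**2 + k - 5/2.
f must satisfy (1/3)·f(k+1) − (1)·f(k) = k**2 + k - 5/2.
Bound: deg f ≤ 2.
A polynomial solution: f(k) = -3*(k**2 + 2*k - 1)/2.
Get s_k = R·t_k = (-k**2 - 2*k + 1)/3**k with R(k) = B(k−1)f(k)/C(k) = -3*(k**2 + 2*k - 1)/(2*k**2 + 2*k - 5).
Check: Δs_k = (2*k**2 + 2*k - 5)/(3*3**k). ✓

s_k = 3^{- k} \left(- k^{2} - 2 k + 1\right)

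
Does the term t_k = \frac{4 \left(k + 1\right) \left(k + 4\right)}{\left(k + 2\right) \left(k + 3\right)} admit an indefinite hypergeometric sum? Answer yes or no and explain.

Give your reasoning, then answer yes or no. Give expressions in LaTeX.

Yes. s_k = \frac{4 k \left(k + 1\right)}{k + 2}.

Step 1: r(k) = (k + 2)**2*(k + 5)/((k + 1)*(k + 4)**2).
Factor: A=k + 2; B=k + 4; C=k**2 + 5*k + 4.
Key eq: (k + 2)·f(k+1) = (k + 3)·f(k) + (k**2 + 5*k + 4).
Degrees (1,1,2) ⇒ d ≤ 2.
Coefficient equations give f(k) = k*(k + 1).
So s_k = (B(k−1)f/C)·t_k = (k*(k + 3)/(k + 4))·t_k = 4*k*(k + 1)/(k + 2).
Check: Δs_k = 4*(k**2 + 5*k + 4)/(k**2 + 5*k + 6). ✓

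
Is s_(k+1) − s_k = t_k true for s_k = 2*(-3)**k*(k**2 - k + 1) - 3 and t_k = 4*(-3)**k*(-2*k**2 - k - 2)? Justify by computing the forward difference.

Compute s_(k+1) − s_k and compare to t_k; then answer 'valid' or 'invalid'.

Valid: the claim telescopes to t_k.

s_(k+1) = 6*(-3)**k*(k - (k + 1)**2) - 3
s_(k+1) − s_k = 4*(-3)**k*(-2*k**2 - k - 2)
(s_(k+1) − s_k) − t_k = 0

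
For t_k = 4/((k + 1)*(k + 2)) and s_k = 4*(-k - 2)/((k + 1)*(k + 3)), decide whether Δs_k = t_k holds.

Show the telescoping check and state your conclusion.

Invalid: residual 4*(-2*k - 5)/(k**4 + 10*k**3 + 35*k**2 + 50*k + 24) ≠ 0.

s_(k+1) = 4*(-k - 3)/((k + 2)*(k + 4))
s_(k+1) − s_k = 4*(k**2 + 5*k + 7)/(k**4 + 10*k**3 + 35*k**2 + 50*k + 24)
(s_(k+1) − s_k) − t_k = 4*(-2*k - 5)/(k**4 + 10*k**3 + 35*k**2 + 50*k + 24)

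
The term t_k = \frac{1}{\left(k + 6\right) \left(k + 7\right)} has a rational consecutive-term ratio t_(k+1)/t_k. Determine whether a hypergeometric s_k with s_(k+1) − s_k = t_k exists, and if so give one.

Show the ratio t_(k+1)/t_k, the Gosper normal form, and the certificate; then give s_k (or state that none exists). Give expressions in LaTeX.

r(k) = (k + 6)/(k + 8) after simplifying.
Normal form (A,B,C) = (k + 6, k + 8, 1).
Solve (k + 6)·f(k+1) − (k + 7)·f(k) = 1.
Degrees (1,1,0) ⇒ d ≤ 1.
Solve for f: f(k) = k/6 (degree 1 ≤ 1).
Get s_k = R·t_k = k/(6*(k + 6)) with R(k) = B(k−1)f(k)/C(k) = k*(k + 7)/6.
Δs = 1/(k**2 + 13*k + 42), as required.

s_k = \frac{k}{6 \left(k + 6\right)}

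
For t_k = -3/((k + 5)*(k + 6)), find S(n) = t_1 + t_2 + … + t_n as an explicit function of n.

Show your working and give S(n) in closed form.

r(k) = (k + 5)/(k + 7) after simplifying.
A = k + 5, B = k + 7, C = 1.
Set up (k + 5)·f(k+1) − (k + 6)·f(k) − (1) = 0.
Bound: deg f ≤ 1.
Solve for f: f(k) = k/5 (degree 1 ≤ 1).
Get s_k = R·t_k = -3*k/(5*k + 25) with R(k) = B(k−1)f(k)/C(k) = k*(k + 6)/5.
Check: Δs_k = -3/(k**2 + 11*k + 30). ✓
Σ_(k=1)^n t_k = s_(n+1) − s_(1) = (3*(-n - 1)/(5*(n + 6))) − (-1/10), i.e. -n/(2*n + 12).

S(n) = -n/(2*n + 12)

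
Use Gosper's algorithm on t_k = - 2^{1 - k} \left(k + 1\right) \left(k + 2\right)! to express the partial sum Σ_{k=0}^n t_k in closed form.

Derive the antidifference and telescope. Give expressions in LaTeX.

S(n) = 8 - 2 \cdot 2^{- n} \left(n + 3\right)!

t_(k+1)/t_k = (k + 2)*(k + 3)/(2*(k + 1)).
A = k/2 + 3/2, B = 1, C = k + 1.
Need (k/2 + 3/2)·f(k+1) − (1)·f(k) = k + 1.
From deg A=1, deg B=0, deg C=1: d=0.
Solving with deg f ≤ 0: f(k) = 2.
Get s_k = R·t_k = -2**(2 - k)*factorial(k + 2) with R(k) = B(k−1)f(k)/C(k) = 2/(k + 1).
Verify: -2**(1 - k)*(k + 1)*factorial(k + 2) matches t_k.
s_(n+1) = -2**(1 - n)*factorial(n + 3) and s_(0) = -8, so S(n) = 8 - 2*factorial(n + 3)/2**n.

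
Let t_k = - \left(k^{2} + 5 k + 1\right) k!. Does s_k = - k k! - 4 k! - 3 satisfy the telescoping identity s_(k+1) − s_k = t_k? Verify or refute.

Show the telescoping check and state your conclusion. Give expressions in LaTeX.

s_(k+1) = -k**2*factorial(k) - 6*k*factorial(k) - 5*factorial(k) - 3
s_(k+1) − s_k = -(k**2 + 5*k + 1)*factorial(k)
(s_(k+1) − s_k) − t_k = 0

Valid — Δs_k = t_k.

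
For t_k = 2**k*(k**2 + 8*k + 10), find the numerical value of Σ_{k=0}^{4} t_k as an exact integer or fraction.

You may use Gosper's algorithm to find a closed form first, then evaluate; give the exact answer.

Σ = 1440

t_(k+1)/t_k = 2*(k**2 + 10*k + 19)/(k**2 + 8*k + 10).
Gosper form: A/B · C(k+1)/C(k) with A=2, B=1, C=k**2 + 8*k + 10.
Set up (2)·f(k+1) − (1)·f(k) − (k**2 + 8*k + 10) = 0.
From deg A=0, deg B=0, deg C=2: d=2.
Solve for f: f(k) = k*(k + 4) (degree 2 ≤ 2).
Then R = B(k−1)f/C = k*(k + 4)/(k**2 + 8*k + 10), so s_k = R(k)·t_k = 2**k*k*(k + 4).
Check: Δs_k = 2**k*(k**2 + 8*k + 10). ✓
Evaluate s at k=5 and k=0: 1440 and 0; difference 1440.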